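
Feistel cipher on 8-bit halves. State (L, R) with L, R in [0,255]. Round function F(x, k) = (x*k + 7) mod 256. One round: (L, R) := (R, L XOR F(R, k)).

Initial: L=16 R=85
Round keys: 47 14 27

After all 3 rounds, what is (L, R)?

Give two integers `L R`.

Round 1 (k=47): L=85 R=178
Round 2 (k=14): L=178 R=150
Round 3 (k=27): L=150 R=107

Answer: 150 107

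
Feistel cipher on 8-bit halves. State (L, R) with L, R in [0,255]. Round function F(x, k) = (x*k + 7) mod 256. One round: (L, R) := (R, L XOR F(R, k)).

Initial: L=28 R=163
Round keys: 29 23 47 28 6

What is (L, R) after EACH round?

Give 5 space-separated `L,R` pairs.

Answer: 163,98 98,118 118,211 211,109 109,70

Derivation:
Round 1 (k=29): L=163 R=98
Round 2 (k=23): L=98 R=118
Round 3 (k=47): L=118 R=211
Round 4 (k=28): L=211 R=109
Round 5 (k=6): L=109 R=70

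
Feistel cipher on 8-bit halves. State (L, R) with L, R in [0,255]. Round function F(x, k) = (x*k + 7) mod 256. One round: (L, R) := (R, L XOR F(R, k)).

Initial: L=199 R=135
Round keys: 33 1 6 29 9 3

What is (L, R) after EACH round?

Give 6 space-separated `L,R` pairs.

Answer: 135,169 169,55 55,248 248,40 40,151 151,228

Derivation:
Round 1 (k=33): L=135 R=169
Round 2 (k=1): L=169 R=55
Round 3 (k=6): L=55 R=248
Round 4 (k=29): L=248 R=40
Round 5 (k=9): L=40 R=151
Round 6 (k=3): L=151 R=228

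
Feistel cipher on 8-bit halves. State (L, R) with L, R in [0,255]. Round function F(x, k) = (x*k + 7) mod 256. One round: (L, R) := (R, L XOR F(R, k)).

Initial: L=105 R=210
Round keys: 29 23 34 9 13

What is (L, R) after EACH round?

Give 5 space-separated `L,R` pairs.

Answer: 210,184 184,93 93,217 217,245 245,161

Derivation:
Round 1 (k=29): L=210 R=184
Round 2 (k=23): L=184 R=93
Round 3 (k=34): L=93 R=217
Round 4 (k=9): L=217 R=245
Round 5 (k=13): L=245 R=161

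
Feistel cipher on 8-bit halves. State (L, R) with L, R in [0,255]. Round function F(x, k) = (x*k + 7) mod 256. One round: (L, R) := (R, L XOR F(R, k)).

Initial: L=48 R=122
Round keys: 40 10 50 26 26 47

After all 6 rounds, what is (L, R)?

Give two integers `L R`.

Answer: 93 22

Derivation:
Round 1 (k=40): L=122 R=39
Round 2 (k=10): L=39 R=247
Round 3 (k=50): L=247 R=98
Round 4 (k=26): L=98 R=12
Round 5 (k=26): L=12 R=93
Round 6 (k=47): L=93 R=22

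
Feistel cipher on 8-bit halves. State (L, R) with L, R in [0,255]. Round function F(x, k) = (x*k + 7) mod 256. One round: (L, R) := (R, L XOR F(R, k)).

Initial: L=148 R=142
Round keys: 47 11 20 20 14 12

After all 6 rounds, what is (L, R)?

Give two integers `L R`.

Round 1 (k=47): L=142 R=141
Round 2 (k=11): L=141 R=152
Round 3 (k=20): L=152 R=106
Round 4 (k=20): L=106 R=215
Round 5 (k=14): L=215 R=163
Round 6 (k=12): L=163 R=124

Answer: 163 124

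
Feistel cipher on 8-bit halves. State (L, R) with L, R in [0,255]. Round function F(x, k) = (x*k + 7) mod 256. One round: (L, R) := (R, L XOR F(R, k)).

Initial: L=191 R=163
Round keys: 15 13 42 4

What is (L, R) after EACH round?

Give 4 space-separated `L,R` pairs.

Answer: 163,43 43,149 149,82 82,218

Derivation:
Round 1 (k=15): L=163 R=43
Round 2 (k=13): L=43 R=149
Round 3 (k=42): L=149 R=82
Round 4 (k=4): L=82 R=218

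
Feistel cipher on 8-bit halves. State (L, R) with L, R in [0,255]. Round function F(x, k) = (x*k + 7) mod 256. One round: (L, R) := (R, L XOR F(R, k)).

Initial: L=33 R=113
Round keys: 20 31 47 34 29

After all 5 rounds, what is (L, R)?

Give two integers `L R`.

Round 1 (k=20): L=113 R=250
Round 2 (k=31): L=250 R=60
Round 3 (k=47): L=60 R=241
Round 4 (k=34): L=241 R=53
Round 5 (k=29): L=53 R=249

Answer: 53 249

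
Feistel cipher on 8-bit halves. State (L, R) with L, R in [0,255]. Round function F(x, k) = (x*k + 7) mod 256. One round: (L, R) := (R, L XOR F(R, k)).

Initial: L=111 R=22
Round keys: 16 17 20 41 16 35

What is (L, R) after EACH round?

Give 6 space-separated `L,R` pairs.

Round 1 (k=16): L=22 R=8
Round 2 (k=17): L=8 R=153
Round 3 (k=20): L=153 R=243
Round 4 (k=41): L=243 R=107
Round 5 (k=16): L=107 R=68
Round 6 (k=35): L=68 R=56

Answer: 22,8 8,153 153,243 243,107 107,68 68,56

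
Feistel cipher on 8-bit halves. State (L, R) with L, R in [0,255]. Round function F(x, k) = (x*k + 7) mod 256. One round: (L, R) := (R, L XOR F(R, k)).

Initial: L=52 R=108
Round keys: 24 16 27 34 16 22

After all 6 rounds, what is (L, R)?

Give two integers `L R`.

Round 1 (k=24): L=108 R=19
Round 2 (k=16): L=19 R=91
Round 3 (k=27): L=91 R=179
Round 4 (k=34): L=179 R=150
Round 5 (k=16): L=150 R=212
Round 6 (k=22): L=212 R=169

Answer: 212 169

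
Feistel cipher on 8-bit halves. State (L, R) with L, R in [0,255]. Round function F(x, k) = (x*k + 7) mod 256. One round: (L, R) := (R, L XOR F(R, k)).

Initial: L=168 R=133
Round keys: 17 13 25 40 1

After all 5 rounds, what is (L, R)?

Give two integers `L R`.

Round 1 (k=17): L=133 R=116
Round 2 (k=13): L=116 R=110
Round 3 (k=25): L=110 R=177
Round 4 (k=40): L=177 R=193
Round 5 (k=1): L=193 R=121

Answer: 193 121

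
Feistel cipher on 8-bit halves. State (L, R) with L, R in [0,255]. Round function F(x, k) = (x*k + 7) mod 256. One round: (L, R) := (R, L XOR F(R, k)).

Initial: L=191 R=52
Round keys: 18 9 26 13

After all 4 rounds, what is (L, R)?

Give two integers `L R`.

Answer: 133 107

Derivation:
Round 1 (k=18): L=52 R=16
Round 2 (k=9): L=16 R=163
Round 3 (k=26): L=163 R=133
Round 4 (k=13): L=133 R=107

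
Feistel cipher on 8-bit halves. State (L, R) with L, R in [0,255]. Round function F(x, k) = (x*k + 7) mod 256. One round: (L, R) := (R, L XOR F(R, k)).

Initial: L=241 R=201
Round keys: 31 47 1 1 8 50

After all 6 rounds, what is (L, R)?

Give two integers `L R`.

Answer: 56 88

Derivation:
Round 1 (k=31): L=201 R=175
Round 2 (k=47): L=175 R=225
Round 3 (k=1): L=225 R=71
Round 4 (k=1): L=71 R=175
Round 5 (k=8): L=175 R=56
Round 6 (k=50): L=56 R=88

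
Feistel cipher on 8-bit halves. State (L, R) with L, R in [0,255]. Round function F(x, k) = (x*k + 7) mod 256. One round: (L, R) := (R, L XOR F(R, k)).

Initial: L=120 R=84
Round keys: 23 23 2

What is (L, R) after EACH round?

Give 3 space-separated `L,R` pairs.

Answer: 84,235 235,112 112,12

Derivation:
Round 1 (k=23): L=84 R=235
Round 2 (k=23): L=235 R=112
Round 3 (k=2): L=112 R=12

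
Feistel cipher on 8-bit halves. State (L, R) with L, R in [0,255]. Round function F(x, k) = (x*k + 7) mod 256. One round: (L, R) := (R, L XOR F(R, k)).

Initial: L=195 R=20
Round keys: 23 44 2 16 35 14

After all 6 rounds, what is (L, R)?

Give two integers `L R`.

Round 1 (k=23): L=20 R=16
Round 2 (k=44): L=16 R=211
Round 3 (k=2): L=211 R=189
Round 4 (k=16): L=189 R=4
Round 5 (k=35): L=4 R=46
Round 6 (k=14): L=46 R=143

Answer: 46 143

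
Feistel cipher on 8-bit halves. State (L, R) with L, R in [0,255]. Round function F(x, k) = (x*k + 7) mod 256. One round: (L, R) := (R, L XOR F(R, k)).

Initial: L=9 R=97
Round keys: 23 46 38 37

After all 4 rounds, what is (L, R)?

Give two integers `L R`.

Answer: 128 15

Derivation:
Round 1 (k=23): L=97 R=183
Round 2 (k=46): L=183 R=136
Round 3 (k=38): L=136 R=128
Round 4 (k=37): L=128 R=15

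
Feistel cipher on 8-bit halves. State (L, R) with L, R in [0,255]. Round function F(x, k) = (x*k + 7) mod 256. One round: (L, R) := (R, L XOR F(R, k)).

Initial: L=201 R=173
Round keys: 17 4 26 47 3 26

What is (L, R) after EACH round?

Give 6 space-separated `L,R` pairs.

Round 1 (k=17): L=173 R=77
Round 2 (k=4): L=77 R=150
Round 3 (k=26): L=150 R=14
Round 4 (k=47): L=14 R=15
Round 5 (k=3): L=15 R=58
Round 6 (k=26): L=58 R=228

Answer: 173,77 77,150 150,14 14,15 15,58 58,228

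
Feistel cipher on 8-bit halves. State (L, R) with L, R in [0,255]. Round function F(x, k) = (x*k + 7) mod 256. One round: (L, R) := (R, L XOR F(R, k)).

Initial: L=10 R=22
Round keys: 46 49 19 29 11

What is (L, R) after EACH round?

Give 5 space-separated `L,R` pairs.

Answer: 22,241 241,62 62,80 80,41 41,154

Derivation:
Round 1 (k=46): L=22 R=241
Round 2 (k=49): L=241 R=62
Round 3 (k=19): L=62 R=80
Round 4 (k=29): L=80 R=41
Round 5 (k=11): L=41 R=154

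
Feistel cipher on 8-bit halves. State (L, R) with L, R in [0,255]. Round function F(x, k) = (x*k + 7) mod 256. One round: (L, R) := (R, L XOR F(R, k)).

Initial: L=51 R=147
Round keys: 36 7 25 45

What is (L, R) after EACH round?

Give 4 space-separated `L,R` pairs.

Round 1 (k=36): L=147 R=128
Round 2 (k=7): L=128 R=20
Round 3 (k=25): L=20 R=123
Round 4 (k=45): L=123 R=178

Answer: 147,128 128,20 20,123 123,178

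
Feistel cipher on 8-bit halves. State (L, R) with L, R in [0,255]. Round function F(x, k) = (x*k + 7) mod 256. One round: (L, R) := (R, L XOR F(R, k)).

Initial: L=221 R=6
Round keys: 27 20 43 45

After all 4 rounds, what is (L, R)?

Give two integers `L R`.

Answer: 150 116

Derivation:
Round 1 (k=27): L=6 R=116
Round 2 (k=20): L=116 R=17
Round 3 (k=43): L=17 R=150
Round 4 (k=45): L=150 R=116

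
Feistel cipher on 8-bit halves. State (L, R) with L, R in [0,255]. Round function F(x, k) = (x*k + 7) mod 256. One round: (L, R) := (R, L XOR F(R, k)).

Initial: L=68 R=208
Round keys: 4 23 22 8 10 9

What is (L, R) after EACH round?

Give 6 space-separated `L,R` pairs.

Answer: 208,3 3,156 156,108 108,251 251,185 185,115

Derivation:
Round 1 (k=4): L=208 R=3
Round 2 (k=23): L=3 R=156
Round 3 (k=22): L=156 R=108
Round 4 (k=8): L=108 R=251
Round 5 (k=10): L=251 R=185
Round 6 (k=9): L=185 R=115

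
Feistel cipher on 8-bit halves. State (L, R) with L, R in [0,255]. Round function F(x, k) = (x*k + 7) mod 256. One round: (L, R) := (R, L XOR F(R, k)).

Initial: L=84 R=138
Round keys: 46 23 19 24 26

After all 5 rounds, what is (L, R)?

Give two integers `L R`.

Round 1 (k=46): L=138 R=135
Round 2 (k=23): L=135 R=162
Round 3 (k=19): L=162 R=138
Round 4 (k=24): L=138 R=85
Round 5 (k=26): L=85 R=35

Answer: 85 35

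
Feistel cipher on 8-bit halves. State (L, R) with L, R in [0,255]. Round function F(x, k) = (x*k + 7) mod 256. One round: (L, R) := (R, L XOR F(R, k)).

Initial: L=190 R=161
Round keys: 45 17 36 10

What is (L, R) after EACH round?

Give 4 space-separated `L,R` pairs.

Answer: 161,234 234,48 48,45 45,249

Derivation:
Round 1 (k=45): L=161 R=234
Round 2 (k=17): L=234 R=48
Round 3 (k=36): L=48 R=45
Round 4 (k=10): L=45 R=249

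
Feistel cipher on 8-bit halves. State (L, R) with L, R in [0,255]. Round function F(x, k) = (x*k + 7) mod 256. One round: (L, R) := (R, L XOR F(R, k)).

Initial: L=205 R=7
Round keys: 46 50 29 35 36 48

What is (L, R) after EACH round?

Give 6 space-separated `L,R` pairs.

Answer: 7,132 132,200 200,43 43,32 32,172 172,103

Derivation:
Round 1 (k=46): L=7 R=132
Round 2 (k=50): L=132 R=200
Round 3 (k=29): L=200 R=43
Round 4 (k=35): L=43 R=32
Round 5 (k=36): L=32 R=172
Round 6 (k=48): L=172 R=103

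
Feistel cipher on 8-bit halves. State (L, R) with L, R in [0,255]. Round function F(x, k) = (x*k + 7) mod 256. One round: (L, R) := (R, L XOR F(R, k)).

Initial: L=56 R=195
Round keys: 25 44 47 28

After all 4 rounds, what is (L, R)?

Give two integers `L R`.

Answer: 97 95

Derivation:
Round 1 (k=25): L=195 R=42
Round 2 (k=44): L=42 R=252
Round 3 (k=47): L=252 R=97
Round 4 (k=28): L=97 R=95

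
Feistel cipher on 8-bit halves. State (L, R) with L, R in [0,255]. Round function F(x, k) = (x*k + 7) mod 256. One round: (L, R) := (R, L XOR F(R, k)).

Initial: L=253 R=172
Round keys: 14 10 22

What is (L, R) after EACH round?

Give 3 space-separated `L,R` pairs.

Answer: 172,146 146,23 23,147

Derivation:
Round 1 (k=14): L=172 R=146
Round 2 (k=10): L=146 R=23
Round 3 (k=22): L=23 R=147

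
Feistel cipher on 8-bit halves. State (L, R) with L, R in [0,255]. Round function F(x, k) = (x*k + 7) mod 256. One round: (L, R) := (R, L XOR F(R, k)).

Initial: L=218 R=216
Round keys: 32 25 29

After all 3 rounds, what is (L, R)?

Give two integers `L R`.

Answer: 68 102

Derivation:
Round 1 (k=32): L=216 R=221
Round 2 (k=25): L=221 R=68
Round 3 (k=29): L=68 R=102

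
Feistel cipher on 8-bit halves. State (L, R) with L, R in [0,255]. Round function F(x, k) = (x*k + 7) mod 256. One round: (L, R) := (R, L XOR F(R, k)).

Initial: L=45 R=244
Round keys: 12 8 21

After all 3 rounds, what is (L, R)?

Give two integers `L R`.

Answer: 35 188

Derivation:
Round 1 (k=12): L=244 R=90
Round 2 (k=8): L=90 R=35
Round 3 (k=21): L=35 R=188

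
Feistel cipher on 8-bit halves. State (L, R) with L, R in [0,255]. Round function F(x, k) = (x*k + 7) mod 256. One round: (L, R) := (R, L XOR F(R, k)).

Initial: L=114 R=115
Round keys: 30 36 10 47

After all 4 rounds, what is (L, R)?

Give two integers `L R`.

Round 1 (k=30): L=115 R=243
Round 2 (k=36): L=243 R=64
Round 3 (k=10): L=64 R=116
Round 4 (k=47): L=116 R=19

Answer: 116 19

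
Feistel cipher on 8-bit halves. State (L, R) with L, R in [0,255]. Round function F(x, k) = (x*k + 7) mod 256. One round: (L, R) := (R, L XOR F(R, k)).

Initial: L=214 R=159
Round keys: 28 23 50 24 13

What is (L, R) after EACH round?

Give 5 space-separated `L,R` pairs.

Round 1 (k=28): L=159 R=189
Round 2 (k=23): L=189 R=157
Round 3 (k=50): L=157 R=12
Round 4 (k=24): L=12 R=186
Round 5 (k=13): L=186 R=117

Answer: 159,189 189,157 157,12 12,186 186,117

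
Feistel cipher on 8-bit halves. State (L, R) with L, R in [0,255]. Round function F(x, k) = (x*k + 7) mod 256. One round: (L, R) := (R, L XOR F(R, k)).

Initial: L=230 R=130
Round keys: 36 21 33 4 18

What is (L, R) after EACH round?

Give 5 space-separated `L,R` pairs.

Round 1 (k=36): L=130 R=169
Round 2 (k=21): L=169 R=102
Round 3 (k=33): L=102 R=132
Round 4 (k=4): L=132 R=113
Round 5 (k=18): L=113 R=125

Answer: 130,169 169,102 102,132 132,113 113,125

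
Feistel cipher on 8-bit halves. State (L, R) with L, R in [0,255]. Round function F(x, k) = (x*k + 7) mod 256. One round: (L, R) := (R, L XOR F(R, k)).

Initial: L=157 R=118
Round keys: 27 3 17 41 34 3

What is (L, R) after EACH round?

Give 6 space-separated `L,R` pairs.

Round 1 (k=27): L=118 R=228
Round 2 (k=3): L=228 R=197
Round 3 (k=17): L=197 R=248
Round 4 (k=41): L=248 R=122
Round 5 (k=34): L=122 R=195
Round 6 (k=3): L=195 R=42

Answer: 118,228 228,197 197,248 248,122 122,195 195,42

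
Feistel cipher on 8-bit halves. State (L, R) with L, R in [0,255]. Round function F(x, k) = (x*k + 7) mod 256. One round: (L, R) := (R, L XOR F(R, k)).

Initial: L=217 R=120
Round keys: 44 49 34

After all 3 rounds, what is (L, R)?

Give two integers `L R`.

Round 1 (k=44): L=120 R=126
Round 2 (k=49): L=126 R=93
Round 3 (k=34): L=93 R=31

Answer: 93 31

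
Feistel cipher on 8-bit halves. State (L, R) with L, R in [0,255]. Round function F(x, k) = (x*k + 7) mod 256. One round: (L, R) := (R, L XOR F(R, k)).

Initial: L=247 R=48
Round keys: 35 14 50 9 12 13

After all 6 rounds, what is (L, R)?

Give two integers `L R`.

Round 1 (k=35): L=48 R=96
Round 2 (k=14): L=96 R=119
Round 3 (k=50): L=119 R=37
Round 4 (k=9): L=37 R=35
Round 5 (k=12): L=35 R=142
Round 6 (k=13): L=142 R=30

Answer: 142 30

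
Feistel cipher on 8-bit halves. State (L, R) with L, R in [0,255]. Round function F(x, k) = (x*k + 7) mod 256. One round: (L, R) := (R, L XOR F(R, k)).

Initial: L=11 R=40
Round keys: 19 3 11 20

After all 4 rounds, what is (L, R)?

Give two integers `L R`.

Round 1 (k=19): L=40 R=244
Round 2 (k=3): L=244 R=203
Round 3 (k=11): L=203 R=52
Round 4 (k=20): L=52 R=220

Answer: 52 220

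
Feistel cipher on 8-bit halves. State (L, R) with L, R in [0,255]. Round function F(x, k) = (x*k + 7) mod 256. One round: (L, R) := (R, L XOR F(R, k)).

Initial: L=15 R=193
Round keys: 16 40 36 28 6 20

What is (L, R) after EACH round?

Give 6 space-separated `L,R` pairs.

Round 1 (k=16): L=193 R=24
Round 2 (k=40): L=24 R=6
Round 3 (k=36): L=6 R=199
Round 4 (k=28): L=199 R=205
Round 5 (k=6): L=205 R=18
Round 6 (k=20): L=18 R=162

Answer: 193,24 24,6 6,199 199,205 205,18 18,162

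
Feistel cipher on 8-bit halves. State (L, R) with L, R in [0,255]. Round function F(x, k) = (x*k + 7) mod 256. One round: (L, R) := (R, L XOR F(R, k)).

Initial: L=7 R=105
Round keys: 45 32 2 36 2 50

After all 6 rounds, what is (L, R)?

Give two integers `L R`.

Round 1 (k=45): L=105 R=123
Round 2 (k=32): L=123 R=14
Round 3 (k=2): L=14 R=88
Round 4 (k=36): L=88 R=105
Round 5 (k=2): L=105 R=129
Round 6 (k=50): L=129 R=80

Answer: 129 80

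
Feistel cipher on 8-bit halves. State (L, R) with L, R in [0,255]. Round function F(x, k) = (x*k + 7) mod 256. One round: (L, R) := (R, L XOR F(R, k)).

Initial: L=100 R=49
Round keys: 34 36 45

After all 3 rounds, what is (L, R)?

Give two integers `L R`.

Answer: 106 68

Derivation:
Round 1 (k=34): L=49 R=237
Round 2 (k=36): L=237 R=106
Round 3 (k=45): L=106 R=68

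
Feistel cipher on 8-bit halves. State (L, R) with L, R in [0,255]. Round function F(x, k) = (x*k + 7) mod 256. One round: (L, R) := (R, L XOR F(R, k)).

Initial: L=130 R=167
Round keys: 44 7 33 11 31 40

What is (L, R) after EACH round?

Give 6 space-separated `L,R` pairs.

Round 1 (k=44): L=167 R=57
Round 2 (k=7): L=57 R=49
Round 3 (k=33): L=49 R=97
Round 4 (k=11): L=97 R=3
Round 5 (k=31): L=3 R=5
Round 6 (k=40): L=5 R=204

Answer: 167,57 57,49 49,97 97,3 3,5 5,204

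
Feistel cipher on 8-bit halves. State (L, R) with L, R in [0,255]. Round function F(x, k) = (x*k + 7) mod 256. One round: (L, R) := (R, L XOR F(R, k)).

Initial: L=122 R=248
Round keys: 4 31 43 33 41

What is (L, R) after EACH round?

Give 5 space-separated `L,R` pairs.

Answer: 248,157 157,242 242,48 48,197 197,164

Derivation:
Round 1 (k=4): L=248 R=157
Round 2 (k=31): L=157 R=242
Round 3 (k=43): L=242 R=48
Round 4 (k=33): L=48 R=197
Round 5 (k=41): L=197 R=164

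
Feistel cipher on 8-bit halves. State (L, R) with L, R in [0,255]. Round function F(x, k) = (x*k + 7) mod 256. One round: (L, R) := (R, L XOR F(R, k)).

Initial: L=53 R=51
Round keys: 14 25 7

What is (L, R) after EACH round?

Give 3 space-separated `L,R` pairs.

Answer: 51,228 228,120 120,171

Derivation:
Round 1 (k=14): L=51 R=228
Round 2 (k=25): L=228 R=120
Round 3 (k=7): L=120 R=171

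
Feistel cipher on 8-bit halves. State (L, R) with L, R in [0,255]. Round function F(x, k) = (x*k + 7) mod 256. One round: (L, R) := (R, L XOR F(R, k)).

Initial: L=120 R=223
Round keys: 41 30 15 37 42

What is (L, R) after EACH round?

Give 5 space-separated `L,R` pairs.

Answer: 223,198 198,228 228,165 165,4 4,10

Derivation:
Round 1 (k=41): L=223 R=198
Round 2 (k=30): L=198 R=228
Round 3 (k=15): L=228 R=165
Round 4 (k=37): L=165 R=4
Round 5 (k=42): L=4 R=10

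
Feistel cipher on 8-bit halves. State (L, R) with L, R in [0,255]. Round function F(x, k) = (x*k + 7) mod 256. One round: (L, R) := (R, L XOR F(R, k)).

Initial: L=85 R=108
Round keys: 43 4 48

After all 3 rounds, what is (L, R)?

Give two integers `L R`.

Round 1 (k=43): L=108 R=126
Round 2 (k=4): L=126 R=147
Round 3 (k=48): L=147 R=233

Answer: 147 233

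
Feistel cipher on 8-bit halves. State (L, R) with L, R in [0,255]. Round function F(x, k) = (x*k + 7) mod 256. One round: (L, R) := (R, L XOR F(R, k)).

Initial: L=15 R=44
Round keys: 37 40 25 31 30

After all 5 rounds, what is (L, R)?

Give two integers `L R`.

Round 1 (k=37): L=44 R=108
Round 2 (k=40): L=108 R=203
Round 3 (k=25): L=203 R=182
Round 4 (k=31): L=182 R=218
Round 5 (k=30): L=218 R=37

Answer: 218 37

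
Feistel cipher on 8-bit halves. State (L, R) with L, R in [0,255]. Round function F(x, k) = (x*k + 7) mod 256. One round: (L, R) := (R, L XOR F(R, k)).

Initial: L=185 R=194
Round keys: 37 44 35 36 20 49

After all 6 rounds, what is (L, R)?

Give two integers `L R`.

Round 1 (k=37): L=194 R=168
Round 2 (k=44): L=168 R=37
Round 3 (k=35): L=37 R=190
Round 4 (k=36): L=190 R=154
Round 5 (k=20): L=154 R=177
Round 6 (k=49): L=177 R=114

Answer: 177 114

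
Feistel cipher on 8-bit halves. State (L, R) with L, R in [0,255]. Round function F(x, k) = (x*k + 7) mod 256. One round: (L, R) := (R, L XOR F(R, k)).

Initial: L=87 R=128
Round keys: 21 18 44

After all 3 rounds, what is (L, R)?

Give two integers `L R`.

Answer: 39 107

Derivation:
Round 1 (k=21): L=128 R=208
Round 2 (k=18): L=208 R=39
Round 3 (k=44): L=39 R=107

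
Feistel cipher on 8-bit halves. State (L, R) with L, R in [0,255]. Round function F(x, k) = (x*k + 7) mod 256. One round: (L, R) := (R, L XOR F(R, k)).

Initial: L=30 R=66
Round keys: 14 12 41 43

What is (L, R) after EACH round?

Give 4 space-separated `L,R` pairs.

Answer: 66,189 189,161 161,109 109,247

Derivation:
Round 1 (k=14): L=66 R=189
Round 2 (k=12): L=189 R=161
Round 3 (k=41): L=161 R=109
Round 4 (k=43): L=109 R=247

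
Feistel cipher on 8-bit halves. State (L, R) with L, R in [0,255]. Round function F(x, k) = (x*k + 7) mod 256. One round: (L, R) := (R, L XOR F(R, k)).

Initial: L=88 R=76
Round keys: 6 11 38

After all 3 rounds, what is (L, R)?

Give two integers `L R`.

Answer: 200 32

Derivation:
Round 1 (k=6): L=76 R=151
Round 2 (k=11): L=151 R=200
Round 3 (k=38): L=200 R=32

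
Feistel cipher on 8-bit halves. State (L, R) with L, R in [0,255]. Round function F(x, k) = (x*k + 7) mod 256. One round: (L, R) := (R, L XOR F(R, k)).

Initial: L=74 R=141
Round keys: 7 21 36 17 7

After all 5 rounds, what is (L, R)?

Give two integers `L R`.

Round 1 (k=7): L=141 R=168
Round 2 (k=21): L=168 R=66
Round 3 (k=36): L=66 R=231
Round 4 (k=17): L=231 R=28
Round 5 (k=7): L=28 R=44

Answer: 28 44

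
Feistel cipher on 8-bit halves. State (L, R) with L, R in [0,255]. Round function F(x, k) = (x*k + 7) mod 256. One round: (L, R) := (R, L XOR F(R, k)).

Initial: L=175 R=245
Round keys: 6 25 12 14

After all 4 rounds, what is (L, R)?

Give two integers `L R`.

Round 1 (k=6): L=245 R=106
Round 2 (k=25): L=106 R=148
Round 3 (k=12): L=148 R=157
Round 4 (k=14): L=157 R=9

Answer: 157 9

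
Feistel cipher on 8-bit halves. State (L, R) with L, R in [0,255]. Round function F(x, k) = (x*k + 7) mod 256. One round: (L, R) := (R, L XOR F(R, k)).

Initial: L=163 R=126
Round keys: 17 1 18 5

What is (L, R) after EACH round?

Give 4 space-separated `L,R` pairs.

Answer: 126,198 198,179 179,91 91,125

Derivation:
Round 1 (k=17): L=126 R=198
Round 2 (k=1): L=198 R=179
Round 3 (k=18): L=179 R=91
Round 4 (k=5): L=91 R=125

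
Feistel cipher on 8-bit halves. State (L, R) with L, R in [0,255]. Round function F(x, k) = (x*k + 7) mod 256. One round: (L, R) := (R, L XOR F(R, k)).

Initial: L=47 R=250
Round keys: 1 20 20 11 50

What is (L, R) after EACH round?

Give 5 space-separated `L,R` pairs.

Answer: 250,46 46,101 101,197 197,27 27,136

Derivation:
Round 1 (k=1): L=250 R=46
Round 2 (k=20): L=46 R=101
Round 3 (k=20): L=101 R=197
Round 4 (k=11): L=197 R=27
Round 5 (k=50): L=27 R=136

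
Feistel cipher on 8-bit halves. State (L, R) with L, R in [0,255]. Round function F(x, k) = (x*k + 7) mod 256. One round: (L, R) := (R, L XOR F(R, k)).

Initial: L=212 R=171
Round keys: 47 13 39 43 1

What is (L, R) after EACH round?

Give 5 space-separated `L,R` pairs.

Answer: 171,184 184,244 244,139 139,148 148,16

Derivation:
Round 1 (k=47): L=171 R=184
Round 2 (k=13): L=184 R=244
Round 3 (k=39): L=244 R=139
Round 4 (k=43): L=139 R=148
Round 5 (k=1): L=148 R=16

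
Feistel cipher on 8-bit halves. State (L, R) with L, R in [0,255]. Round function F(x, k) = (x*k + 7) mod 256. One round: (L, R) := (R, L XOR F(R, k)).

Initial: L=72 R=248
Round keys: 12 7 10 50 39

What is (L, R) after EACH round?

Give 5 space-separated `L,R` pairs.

Round 1 (k=12): L=248 R=239
Round 2 (k=7): L=239 R=104
Round 3 (k=10): L=104 R=248
Round 4 (k=50): L=248 R=31
Round 5 (k=39): L=31 R=56

Answer: 248,239 239,104 104,248 248,31 31,56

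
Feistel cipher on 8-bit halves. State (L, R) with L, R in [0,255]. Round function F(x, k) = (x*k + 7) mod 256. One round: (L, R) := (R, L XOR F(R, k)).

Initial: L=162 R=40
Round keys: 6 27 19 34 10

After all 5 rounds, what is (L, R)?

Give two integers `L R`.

Answer: 41 29

Derivation:
Round 1 (k=6): L=40 R=85
Round 2 (k=27): L=85 R=214
Round 3 (k=19): L=214 R=188
Round 4 (k=34): L=188 R=41
Round 5 (k=10): L=41 R=29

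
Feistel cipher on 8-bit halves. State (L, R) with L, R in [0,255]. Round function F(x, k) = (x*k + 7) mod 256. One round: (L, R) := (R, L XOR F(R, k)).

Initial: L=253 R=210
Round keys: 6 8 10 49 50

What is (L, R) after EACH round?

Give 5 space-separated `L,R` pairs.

Round 1 (k=6): L=210 R=14
Round 2 (k=8): L=14 R=165
Round 3 (k=10): L=165 R=119
Round 4 (k=49): L=119 R=107
Round 5 (k=50): L=107 R=154

Answer: 210,14 14,165 165,119 119,107 107,154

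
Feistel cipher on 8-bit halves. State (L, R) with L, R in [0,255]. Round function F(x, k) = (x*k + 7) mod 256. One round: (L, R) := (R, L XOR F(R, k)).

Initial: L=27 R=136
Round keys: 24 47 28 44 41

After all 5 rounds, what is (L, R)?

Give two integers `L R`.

Round 1 (k=24): L=136 R=220
Round 2 (k=47): L=220 R=227
Round 3 (k=28): L=227 R=7
Round 4 (k=44): L=7 R=216
Round 5 (k=41): L=216 R=152

Answer: 216 152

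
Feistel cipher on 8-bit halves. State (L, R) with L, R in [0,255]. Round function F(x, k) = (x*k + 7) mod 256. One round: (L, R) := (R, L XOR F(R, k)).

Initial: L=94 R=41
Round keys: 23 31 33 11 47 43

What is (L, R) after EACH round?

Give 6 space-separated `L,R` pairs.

Round 1 (k=23): L=41 R=232
Round 2 (k=31): L=232 R=54
Round 3 (k=33): L=54 R=21
Round 4 (k=11): L=21 R=216
Round 5 (k=47): L=216 R=186
Round 6 (k=43): L=186 R=157

Answer: 41,232 232,54 54,21 21,216 216,186 186,157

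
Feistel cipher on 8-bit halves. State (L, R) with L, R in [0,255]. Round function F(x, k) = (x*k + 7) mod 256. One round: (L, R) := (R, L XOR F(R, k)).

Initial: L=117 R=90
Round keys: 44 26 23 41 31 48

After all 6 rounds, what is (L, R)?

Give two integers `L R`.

Round 1 (k=44): L=90 R=10
Round 2 (k=26): L=10 R=81
Round 3 (k=23): L=81 R=68
Round 4 (k=41): L=68 R=186
Round 5 (k=31): L=186 R=201
Round 6 (k=48): L=201 R=13

Answer: 201 13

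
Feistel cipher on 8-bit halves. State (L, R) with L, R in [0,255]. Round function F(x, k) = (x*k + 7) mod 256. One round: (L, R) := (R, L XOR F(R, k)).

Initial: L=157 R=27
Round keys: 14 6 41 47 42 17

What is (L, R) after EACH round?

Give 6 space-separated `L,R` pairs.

Round 1 (k=14): L=27 R=28
Round 2 (k=6): L=28 R=180
Round 3 (k=41): L=180 R=199
Round 4 (k=47): L=199 R=36
Round 5 (k=42): L=36 R=40
Round 6 (k=17): L=40 R=139

Answer: 27,28 28,180 180,199 199,36 36,40 40,139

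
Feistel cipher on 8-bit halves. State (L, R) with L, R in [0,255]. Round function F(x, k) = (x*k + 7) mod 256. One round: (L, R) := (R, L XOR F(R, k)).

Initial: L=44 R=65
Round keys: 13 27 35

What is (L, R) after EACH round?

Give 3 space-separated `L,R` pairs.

Round 1 (k=13): L=65 R=120
Round 2 (k=27): L=120 R=238
Round 3 (k=35): L=238 R=233

Answer: 65,120 120,238 238,233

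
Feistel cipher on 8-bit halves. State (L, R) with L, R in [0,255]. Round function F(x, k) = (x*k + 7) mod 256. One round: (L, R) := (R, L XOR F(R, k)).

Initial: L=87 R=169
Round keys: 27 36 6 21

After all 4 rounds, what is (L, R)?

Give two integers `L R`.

Answer: 62 111

Derivation:
Round 1 (k=27): L=169 R=141
Round 2 (k=36): L=141 R=114
Round 3 (k=6): L=114 R=62
Round 4 (k=21): L=62 R=111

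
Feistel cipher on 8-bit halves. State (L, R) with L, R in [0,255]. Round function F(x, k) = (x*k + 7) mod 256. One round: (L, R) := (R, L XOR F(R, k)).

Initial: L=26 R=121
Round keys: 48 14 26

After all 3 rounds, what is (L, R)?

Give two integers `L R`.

Answer: 4 194

Derivation:
Round 1 (k=48): L=121 R=173
Round 2 (k=14): L=173 R=4
Round 3 (k=26): L=4 R=194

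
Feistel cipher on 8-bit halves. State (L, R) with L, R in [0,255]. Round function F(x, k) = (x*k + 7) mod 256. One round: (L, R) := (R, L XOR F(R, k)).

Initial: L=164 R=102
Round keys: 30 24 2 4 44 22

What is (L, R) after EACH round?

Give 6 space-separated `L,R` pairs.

Answer: 102,95 95,137 137,70 70,150 150,137 137,91

Derivation:
Round 1 (k=30): L=102 R=95
Round 2 (k=24): L=95 R=137
Round 3 (k=2): L=137 R=70
Round 4 (k=4): L=70 R=150
Round 5 (k=44): L=150 R=137
Round 6 (k=22): L=137 R=91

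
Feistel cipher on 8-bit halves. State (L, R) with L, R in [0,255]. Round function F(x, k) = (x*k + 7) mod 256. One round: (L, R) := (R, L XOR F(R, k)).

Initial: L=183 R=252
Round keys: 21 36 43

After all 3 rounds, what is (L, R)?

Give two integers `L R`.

Answer: 107 4

Derivation:
Round 1 (k=21): L=252 R=4
Round 2 (k=36): L=4 R=107
Round 3 (k=43): L=107 R=4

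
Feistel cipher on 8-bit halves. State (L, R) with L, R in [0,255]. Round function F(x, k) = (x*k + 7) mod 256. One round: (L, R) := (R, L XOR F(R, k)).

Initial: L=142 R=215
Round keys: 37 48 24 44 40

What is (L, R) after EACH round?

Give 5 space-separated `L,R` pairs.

Answer: 215,148 148,16 16,19 19,91 91,44

Derivation:
Round 1 (k=37): L=215 R=148
Round 2 (k=48): L=148 R=16
Round 3 (k=24): L=16 R=19
Round 4 (k=44): L=19 R=91
Round 5 (k=40): L=91 R=44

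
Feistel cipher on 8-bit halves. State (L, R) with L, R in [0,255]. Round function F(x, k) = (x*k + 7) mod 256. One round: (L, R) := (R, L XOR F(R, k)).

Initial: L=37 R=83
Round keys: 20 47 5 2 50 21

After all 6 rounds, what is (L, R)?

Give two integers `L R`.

Round 1 (k=20): L=83 R=166
Round 2 (k=47): L=166 R=210
Round 3 (k=5): L=210 R=135
Round 4 (k=2): L=135 R=199
Round 5 (k=50): L=199 R=98
Round 6 (k=21): L=98 R=214

Answer: 98 214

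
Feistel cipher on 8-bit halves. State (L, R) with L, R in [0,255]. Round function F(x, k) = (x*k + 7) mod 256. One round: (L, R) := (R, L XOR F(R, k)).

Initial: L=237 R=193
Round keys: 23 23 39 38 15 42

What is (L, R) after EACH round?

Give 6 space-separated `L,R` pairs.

Answer: 193,179 179,221 221,1 1,240 240,22 22,83

Derivation:
Round 1 (k=23): L=193 R=179
Round 2 (k=23): L=179 R=221
Round 3 (k=39): L=221 R=1
Round 4 (k=38): L=1 R=240
Round 5 (k=15): L=240 R=22
Round 6 (k=42): L=22 R=83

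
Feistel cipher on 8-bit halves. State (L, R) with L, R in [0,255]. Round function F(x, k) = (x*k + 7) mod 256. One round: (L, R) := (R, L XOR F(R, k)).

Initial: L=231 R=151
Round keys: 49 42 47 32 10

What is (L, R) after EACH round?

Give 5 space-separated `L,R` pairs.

Answer: 151,9 9,22 22,24 24,17 17,169

Derivation:
Round 1 (k=49): L=151 R=9
Round 2 (k=42): L=9 R=22
Round 3 (k=47): L=22 R=24
Round 4 (k=32): L=24 R=17
Round 5 (k=10): L=17 R=169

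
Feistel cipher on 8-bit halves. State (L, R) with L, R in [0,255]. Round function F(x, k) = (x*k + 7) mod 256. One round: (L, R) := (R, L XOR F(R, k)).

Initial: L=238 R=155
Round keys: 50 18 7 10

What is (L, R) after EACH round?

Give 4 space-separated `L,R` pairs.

Answer: 155,163 163,230 230,242 242,157

Derivation:
Round 1 (k=50): L=155 R=163
Round 2 (k=18): L=163 R=230
Round 3 (k=7): L=230 R=242
Round 4 (k=10): L=242 R=157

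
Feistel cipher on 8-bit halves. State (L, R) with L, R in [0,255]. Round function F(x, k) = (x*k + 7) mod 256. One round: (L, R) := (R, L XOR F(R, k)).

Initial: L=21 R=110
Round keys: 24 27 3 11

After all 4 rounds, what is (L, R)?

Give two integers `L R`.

Answer: 130 14

Derivation:
Round 1 (k=24): L=110 R=66
Round 2 (k=27): L=66 R=147
Round 3 (k=3): L=147 R=130
Round 4 (k=11): L=130 R=14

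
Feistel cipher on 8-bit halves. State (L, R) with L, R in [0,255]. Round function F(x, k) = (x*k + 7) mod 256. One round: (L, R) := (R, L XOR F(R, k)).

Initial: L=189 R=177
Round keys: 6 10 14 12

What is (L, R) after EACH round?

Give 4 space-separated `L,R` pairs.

Answer: 177,144 144,22 22,171 171,29

Derivation:
Round 1 (k=6): L=177 R=144
Round 2 (k=10): L=144 R=22
Round 3 (k=14): L=22 R=171
Round 4 (k=12): L=171 R=29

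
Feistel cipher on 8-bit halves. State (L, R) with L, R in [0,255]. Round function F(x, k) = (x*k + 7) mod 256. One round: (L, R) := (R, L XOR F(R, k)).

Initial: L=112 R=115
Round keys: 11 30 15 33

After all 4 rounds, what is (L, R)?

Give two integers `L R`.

Answer: 75 54

Derivation:
Round 1 (k=11): L=115 R=136
Round 2 (k=30): L=136 R=132
Round 3 (k=15): L=132 R=75
Round 4 (k=33): L=75 R=54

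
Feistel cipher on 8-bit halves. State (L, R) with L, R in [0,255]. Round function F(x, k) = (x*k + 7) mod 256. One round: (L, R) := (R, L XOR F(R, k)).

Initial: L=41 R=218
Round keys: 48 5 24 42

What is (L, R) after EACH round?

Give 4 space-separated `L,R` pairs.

Answer: 218,206 206,215 215,225 225,38

Derivation:
Round 1 (k=48): L=218 R=206
Round 2 (k=5): L=206 R=215
Round 3 (k=24): L=215 R=225
Round 4 (k=42): L=225 R=38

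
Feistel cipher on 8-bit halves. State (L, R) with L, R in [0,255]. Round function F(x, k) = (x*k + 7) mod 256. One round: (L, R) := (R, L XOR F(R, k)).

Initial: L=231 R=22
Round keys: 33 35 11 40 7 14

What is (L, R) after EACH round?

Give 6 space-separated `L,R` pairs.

Answer: 22,58 58,227 227,242 242,52 52,129 129,33

Derivation:
Round 1 (k=33): L=22 R=58
Round 2 (k=35): L=58 R=227
Round 3 (k=11): L=227 R=242
Round 4 (k=40): L=242 R=52
Round 5 (k=7): L=52 R=129
Round 6 (k=14): L=129 R=33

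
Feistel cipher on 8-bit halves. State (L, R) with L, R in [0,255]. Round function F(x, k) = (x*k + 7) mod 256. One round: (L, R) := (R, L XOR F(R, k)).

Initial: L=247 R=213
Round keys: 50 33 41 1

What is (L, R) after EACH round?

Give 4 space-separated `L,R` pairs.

Answer: 213,86 86,200 200,89 89,168

Derivation:
Round 1 (k=50): L=213 R=86
Round 2 (k=33): L=86 R=200
Round 3 (k=41): L=200 R=89
Round 4 (k=1): L=89 R=168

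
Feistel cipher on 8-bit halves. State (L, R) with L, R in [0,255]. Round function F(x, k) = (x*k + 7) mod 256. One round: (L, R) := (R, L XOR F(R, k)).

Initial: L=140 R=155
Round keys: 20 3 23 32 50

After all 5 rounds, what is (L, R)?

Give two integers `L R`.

Answer: 104 24

Derivation:
Round 1 (k=20): L=155 R=175
Round 2 (k=3): L=175 R=143
Round 3 (k=23): L=143 R=79
Round 4 (k=32): L=79 R=104
Round 5 (k=50): L=104 R=24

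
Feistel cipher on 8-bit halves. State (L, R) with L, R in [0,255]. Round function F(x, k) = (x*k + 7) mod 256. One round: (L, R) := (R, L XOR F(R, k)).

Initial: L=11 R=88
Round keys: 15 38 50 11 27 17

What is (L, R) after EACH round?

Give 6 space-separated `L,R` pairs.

Round 1 (k=15): L=88 R=36
Round 2 (k=38): L=36 R=7
Round 3 (k=50): L=7 R=65
Round 4 (k=11): L=65 R=213
Round 5 (k=27): L=213 R=63
Round 6 (k=17): L=63 R=227

Answer: 88,36 36,7 7,65 65,213 213,63 63,227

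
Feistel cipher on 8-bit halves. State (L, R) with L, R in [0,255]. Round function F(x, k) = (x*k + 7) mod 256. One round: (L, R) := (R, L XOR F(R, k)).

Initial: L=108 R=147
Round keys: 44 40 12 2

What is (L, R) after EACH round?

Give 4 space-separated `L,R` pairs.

Answer: 147,39 39,140 140,176 176,235

Derivation:
Round 1 (k=44): L=147 R=39
Round 2 (k=40): L=39 R=140
Round 3 (k=12): L=140 R=176
Round 4 (k=2): L=176 R=235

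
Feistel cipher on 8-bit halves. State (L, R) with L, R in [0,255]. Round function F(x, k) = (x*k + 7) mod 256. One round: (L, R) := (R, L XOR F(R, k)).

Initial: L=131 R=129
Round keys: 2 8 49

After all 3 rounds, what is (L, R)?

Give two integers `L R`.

Round 1 (k=2): L=129 R=138
Round 2 (k=8): L=138 R=214
Round 3 (k=49): L=214 R=119

Answer: 214 119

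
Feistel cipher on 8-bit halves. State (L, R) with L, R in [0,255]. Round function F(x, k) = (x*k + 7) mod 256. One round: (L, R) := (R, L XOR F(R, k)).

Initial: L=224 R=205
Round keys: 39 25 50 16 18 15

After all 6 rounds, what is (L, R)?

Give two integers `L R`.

Round 1 (k=39): L=205 R=162
Round 2 (k=25): L=162 R=20
Round 3 (k=50): L=20 R=77
Round 4 (k=16): L=77 R=195
Round 5 (k=18): L=195 R=240
Round 6 (k=15): L=240 R=212

Answer: 240 212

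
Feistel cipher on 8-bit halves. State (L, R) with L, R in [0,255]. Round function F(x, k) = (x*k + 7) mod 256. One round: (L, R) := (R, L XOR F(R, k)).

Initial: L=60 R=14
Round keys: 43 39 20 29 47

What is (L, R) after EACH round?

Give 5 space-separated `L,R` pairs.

Round 1 (k=43): L=14 R=93
Round 2 (k=39): L=93 R=60
Round 3 (k=20): L=60 R=234
Round 4 (k=29): L=234 R=181
Round 5 (k=47): L=181 R=168

Answer: 14,93 93,60 60,234 234,181 181,168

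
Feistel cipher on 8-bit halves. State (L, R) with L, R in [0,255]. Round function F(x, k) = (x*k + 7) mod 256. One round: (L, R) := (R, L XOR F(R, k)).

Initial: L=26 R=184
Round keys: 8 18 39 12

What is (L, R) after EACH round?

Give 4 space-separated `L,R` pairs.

Round 1 (k=8): L=184 R=221
Round 2 (k=18): L=221 R=41
Round 3 (k=39): L=41 R=155
Round 4 (k=12): L=155 R=98

Answer: 184,221 221,41 41,155 155,98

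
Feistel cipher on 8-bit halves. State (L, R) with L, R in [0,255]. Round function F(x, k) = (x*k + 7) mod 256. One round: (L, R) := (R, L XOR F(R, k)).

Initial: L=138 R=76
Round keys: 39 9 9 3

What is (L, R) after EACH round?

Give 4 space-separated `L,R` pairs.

Round 1 (k=39): L=76 R=17
Round 2 (k=9): L=17 R=236
Round 3 (k=9): L=236 R=66
Round 4 (k=3): L=66 R=33

Answer: 76,17 17,236 236,66 66,33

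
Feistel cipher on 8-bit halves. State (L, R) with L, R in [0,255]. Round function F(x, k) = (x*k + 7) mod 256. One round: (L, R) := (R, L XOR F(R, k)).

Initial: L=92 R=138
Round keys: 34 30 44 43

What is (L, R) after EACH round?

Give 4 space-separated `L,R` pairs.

Round 1 (k=34): L=138 R=7
Round 2 (k=30): L=7 R=83
Round 3 (k=44): L=83 R=76
Round 4 (k=43): L=76 R=152

Answer: 138,7 7,83 83,76 76,152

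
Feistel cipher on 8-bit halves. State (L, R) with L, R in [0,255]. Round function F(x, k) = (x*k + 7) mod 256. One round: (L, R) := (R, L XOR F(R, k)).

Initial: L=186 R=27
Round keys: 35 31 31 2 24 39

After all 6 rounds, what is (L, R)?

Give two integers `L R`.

Round 1 (k=35): L=27 R=2
Round 2 (k=31): L=2 R=94
Round 3 (k=31): L=94 R=107
Round 4 (k=2): L=107 R=131
Round 5 (k=24): L=131 R=36
Round 6 (k=39): L=36 R=0

Answer: 36 0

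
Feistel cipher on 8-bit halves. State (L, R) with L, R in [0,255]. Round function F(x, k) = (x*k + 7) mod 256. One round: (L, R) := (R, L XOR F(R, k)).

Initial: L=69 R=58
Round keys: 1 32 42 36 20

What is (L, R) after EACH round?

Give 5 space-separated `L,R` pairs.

Answer: 58,4 4,189 189,13 13,102 102,242

Derivation:
Round 1 (k=1): L=58 R=4
Round 2 (k=32): L=4 R=189
Round 3 (k=42): L=189 R=13
Round 4 (k=36): L=13 R=102
Round 5 (k=20): L=102 R=242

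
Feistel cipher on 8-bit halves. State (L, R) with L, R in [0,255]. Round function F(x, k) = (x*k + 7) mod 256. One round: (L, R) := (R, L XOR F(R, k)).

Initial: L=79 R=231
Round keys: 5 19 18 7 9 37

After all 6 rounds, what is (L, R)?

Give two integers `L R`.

Round 1 (k=5): L=231 R=197
Round 2 (k=19): L=197 R=65
Round 3 (k=18): L=65 R=92
Round 4 (k=7): L=92 R=202
Round 5 (k=9): L=202 R=125
Round 6 (k=37): L=125 R=210

Answer: 125 210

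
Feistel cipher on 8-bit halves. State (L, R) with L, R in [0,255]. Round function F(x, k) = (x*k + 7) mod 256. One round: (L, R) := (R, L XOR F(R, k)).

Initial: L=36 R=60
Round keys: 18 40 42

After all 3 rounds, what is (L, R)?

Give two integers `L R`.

Round 1 (k=18): L=60 R=27
Round 2 (k=40): L=27 R=3
Round 3 (k=42): L=3 R=158

Answer: 3 158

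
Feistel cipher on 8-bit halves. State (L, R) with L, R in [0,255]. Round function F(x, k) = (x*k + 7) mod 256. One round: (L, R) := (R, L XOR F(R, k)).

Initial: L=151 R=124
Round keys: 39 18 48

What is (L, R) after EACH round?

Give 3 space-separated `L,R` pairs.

Answer: 124,124 124,195 195,235

Derivation:
Round 1 (k=39): L=124 R=124
Round 2 (k=18): L=124 R=195
Round 3 (k=48): L=195 R=235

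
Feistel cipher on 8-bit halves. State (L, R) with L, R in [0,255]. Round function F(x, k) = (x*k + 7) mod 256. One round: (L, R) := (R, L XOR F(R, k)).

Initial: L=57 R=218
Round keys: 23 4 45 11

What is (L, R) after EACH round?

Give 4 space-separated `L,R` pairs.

Answer: 218,164 164,77 77,52 52,14

Derivation:
Round 1 (k=23): L=218 R=164
Round 2 (k=4): L=164 R=77
Round 3 (k=45): L=77 R=52
Round 4 (k=11): L=52 R=14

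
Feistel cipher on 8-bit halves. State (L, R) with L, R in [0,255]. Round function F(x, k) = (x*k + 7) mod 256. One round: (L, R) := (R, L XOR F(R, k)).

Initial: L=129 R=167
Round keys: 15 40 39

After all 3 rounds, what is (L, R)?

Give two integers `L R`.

Round 1 (k=15): L=167 R=81
Round 2 (k=40): L=81 R=8
Round 3 (k=39): L=8 R=110

Answer: 8 110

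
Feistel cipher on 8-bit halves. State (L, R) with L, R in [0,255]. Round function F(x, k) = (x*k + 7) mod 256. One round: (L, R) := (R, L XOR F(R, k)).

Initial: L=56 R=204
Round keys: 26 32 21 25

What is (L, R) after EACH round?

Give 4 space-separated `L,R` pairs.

Answer: 204,135 135,43 43,9 9,195

Derivation:
Round 1 (k=26): L=204 R=135
Round 2 (k=32): L=135 R=43
Round 3 (k=21): L=43 R=9
Round 4 (k=25): L=9 R=195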